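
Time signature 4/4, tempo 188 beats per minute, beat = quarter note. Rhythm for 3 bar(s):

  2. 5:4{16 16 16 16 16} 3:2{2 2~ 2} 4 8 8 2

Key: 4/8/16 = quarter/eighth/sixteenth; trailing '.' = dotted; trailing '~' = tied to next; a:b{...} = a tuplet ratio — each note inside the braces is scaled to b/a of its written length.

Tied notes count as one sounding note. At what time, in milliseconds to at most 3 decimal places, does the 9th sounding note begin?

1. 0.0ms @ 0 + 957.447ms (3)
2. 957.447ms @ 3 + 63.83ms (1/5)
3. 1021.277ms @ 16/5 + 63.83ms (1/5)
4. 1085.106ms @ 17/5 + 63.83ms (1/5)
5. 1148.936ms @ 18/5 + 63.83ms (1/5)
6. 1212.766ms @ 19/5 + 63.83ms (1/5)
7. 1276.596ms @ 4 + 425.532ms (4/3)
8. 1702.128ms @ 16/3 + 851.064ms (8/3)
9. 2553.191ms @ 8 + 319.149ms (1)
10. 2872.34ms @ 9 + 159.574ms (1/2)
11. 3031.915ms @ 19/2 + 159.574ms (1/2)
12. 3191.489ms @ 10 + 638.298ms (2)

note 9 onset = 8b = 2553.191ms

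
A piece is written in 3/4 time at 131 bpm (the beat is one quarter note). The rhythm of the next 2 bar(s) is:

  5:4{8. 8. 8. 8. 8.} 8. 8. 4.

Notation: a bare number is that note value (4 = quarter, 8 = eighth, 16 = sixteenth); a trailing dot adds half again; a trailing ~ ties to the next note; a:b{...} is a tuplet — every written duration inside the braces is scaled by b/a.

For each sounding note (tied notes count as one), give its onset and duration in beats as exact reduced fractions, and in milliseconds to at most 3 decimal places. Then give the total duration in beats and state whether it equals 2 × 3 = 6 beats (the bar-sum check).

1) 0.0ms=0b +274.809ms=3/5b
2) 274.809ms=3/5b +274.809ms=3/5b
3) 549.618ms=6/5b +274.809ms=3/5b
4) 824.427ms=9/5b +274.809ms=3/5b
5) 1099.237ms=12/5b +274.809ms=3/5b
6) 1374.046ms=3b +343.511ms=3/4b
7) 1717.557ms=15/4b +343.511ms=3/4b
8) 2061.069ms=9/2b +687.023ms=3/2b
Σ=6b of 6 (131bpm 3/4) — PASS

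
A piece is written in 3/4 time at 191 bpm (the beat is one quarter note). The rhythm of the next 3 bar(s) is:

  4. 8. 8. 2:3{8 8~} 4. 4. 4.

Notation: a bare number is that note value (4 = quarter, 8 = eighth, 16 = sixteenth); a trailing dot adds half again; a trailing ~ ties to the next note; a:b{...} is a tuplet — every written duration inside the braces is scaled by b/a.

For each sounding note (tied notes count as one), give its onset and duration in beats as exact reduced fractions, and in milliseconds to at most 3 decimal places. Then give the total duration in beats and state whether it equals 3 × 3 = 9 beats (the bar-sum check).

1) 0.0ms=0b +471.204ms=3/2b
2) 471.204ms=3/2b +235.602ms=3/4b
3) 706.806ms=9/4b +235.602ms=3/4b
4) 942.408ms=3b +235.602ms=3/4b
5) 1178.01ms=15/4b +706.806ms=9/4b
6) 1884.817ms=6b +471.204ms=3/2b
7) 2356.021ms=15/2b +471.204ms=3/2b
Σ=9b of 9 (191bpm 3/4) — PASS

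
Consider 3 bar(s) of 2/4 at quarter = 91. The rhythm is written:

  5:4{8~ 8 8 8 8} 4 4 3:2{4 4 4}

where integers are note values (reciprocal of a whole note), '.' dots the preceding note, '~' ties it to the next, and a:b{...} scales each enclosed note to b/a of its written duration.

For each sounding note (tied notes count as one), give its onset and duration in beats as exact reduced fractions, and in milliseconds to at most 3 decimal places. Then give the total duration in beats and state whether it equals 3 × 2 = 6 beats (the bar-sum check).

1) 0.0ms=0b +527.473ms=4/5b
2) 527.473ms=4/5b +263.736ms=2/5b
3) 791.209ms=6/5b +263.736ms=2/5b
4) 1054.945ms=8/5b +263.736ms=2/5b
5) 1318.681ms=2b +659.341ms=1b
6) 1978.022ms=3b +659.341ms=1b
7) 2637.363ms=4b +439.56ms=2/3b
8) 3076.923ms=14/3b +439.56ms=2/3b
9) 3516.484ms=16/3b +439.56ms=2/3b
Σ=6b of 6 (91bpm 2/4) — PASS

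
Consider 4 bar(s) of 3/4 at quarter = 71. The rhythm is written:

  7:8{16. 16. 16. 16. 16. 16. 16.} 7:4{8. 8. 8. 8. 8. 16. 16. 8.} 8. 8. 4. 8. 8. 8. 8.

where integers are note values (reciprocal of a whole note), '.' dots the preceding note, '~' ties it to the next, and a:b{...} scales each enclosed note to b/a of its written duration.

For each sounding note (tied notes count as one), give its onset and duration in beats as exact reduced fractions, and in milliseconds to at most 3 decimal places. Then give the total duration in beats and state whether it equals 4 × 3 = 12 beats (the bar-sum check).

1) 0.0ms=0b +362.173ms=3/7b
2) 362.173ms=3/7b +362.173ms=3/7b
3) 724.346ms=6/7b +362.173ms=3/7b
4) 1086.519ms=9/7b +362.173ms=3/7b
5) 1448.692ms=12/7b +362.173ms=3/7b
6) 1810.865ms=15/7b +362.173ms=3/7b
7) 2173.038ms=18/7b +362.173ms=3/7b
8) 2535.211ms=3b +362.173ms=3/7b
9) 2897.384ms=24/7b +362.173ms=3/7b
10) 3259.557ms=27/7b +362.173ms=3/7b
11) 3621.73ms=30/7b +362.173ms=3/7b
12) 3983.903ms=33/7b +362.173ms=3/7b
13) 4346.076ms=36/7b +181.087ms=3/14b
14) 4527.163ms=75/14b +181.087ms=3/14b
15) 4708.249ms=39/7b +362.173ms=3/7b
16) 5070.423ms=6b +633.803ms=3/4b
17) 5704.225ms=27/4b +633.803ms=3/4b
18) 6338.028ms=15/2b +1267.606ms=3/2b
19) 7605.634ms=9b +633.803ms=3/4b
20) 8239.437ms=39/4b +633.803ms=3/4b
21) 8873.239ms=21/2b +633.803ms=3/4b
22) 9507.042ms=45/4b +633.803ms=3/4b
Σ=12b of 12 (71bpm 3/4) — PASS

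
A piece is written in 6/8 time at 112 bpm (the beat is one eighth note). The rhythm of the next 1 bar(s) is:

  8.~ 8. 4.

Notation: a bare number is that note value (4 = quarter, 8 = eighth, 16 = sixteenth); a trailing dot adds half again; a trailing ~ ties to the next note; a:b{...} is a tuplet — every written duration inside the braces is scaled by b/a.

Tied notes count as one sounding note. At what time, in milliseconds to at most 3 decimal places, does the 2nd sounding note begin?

1. 0.0ms @ 0 + 1607.143ms (3)
2. 1607.143ms @ 3 + 1607.143ms (3)

note 2 onset = 3b = 1607.143ms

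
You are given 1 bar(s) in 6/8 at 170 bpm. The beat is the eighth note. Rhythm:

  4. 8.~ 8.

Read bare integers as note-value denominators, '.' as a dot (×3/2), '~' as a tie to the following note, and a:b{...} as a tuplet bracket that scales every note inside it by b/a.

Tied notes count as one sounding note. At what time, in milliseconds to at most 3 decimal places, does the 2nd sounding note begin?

note 2 onset = 3b = 1058.824ms

1. 0.0ms @ 0 + 1058.824ms (3)
2. 1058.824ms @ 3 + 1058.824ms (3)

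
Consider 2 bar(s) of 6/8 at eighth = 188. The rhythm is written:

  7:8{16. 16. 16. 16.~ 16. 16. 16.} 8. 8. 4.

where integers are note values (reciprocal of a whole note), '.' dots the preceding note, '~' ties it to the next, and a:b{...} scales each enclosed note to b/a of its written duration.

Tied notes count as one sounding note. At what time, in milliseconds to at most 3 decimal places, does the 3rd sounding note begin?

1. 0.0ms @ 0 + 273.556ms (6/7)
2. 273.556ms @ 6/7 + 273.556ms (6/7)
3. 547.112ms @ 12/7 + 273.556ms (6/7)
4. 820.669ms @ 18/7 + 547.112ms (12/7)
5. 1367.781ms @ 30/7 + 273.556ms (6/7)
6. 1641.337ms @ 36/7 + 273.556ms (6/7)
7. 1914.894ms @ 6 + 478.723ms (3/2)
8. 2393.617ms @ 15/2 + 478.723ms (3/2)
9. 2872.34ms @ 9 + 957.447ms (3)

note 3 onset = 12/7b = 547.112ms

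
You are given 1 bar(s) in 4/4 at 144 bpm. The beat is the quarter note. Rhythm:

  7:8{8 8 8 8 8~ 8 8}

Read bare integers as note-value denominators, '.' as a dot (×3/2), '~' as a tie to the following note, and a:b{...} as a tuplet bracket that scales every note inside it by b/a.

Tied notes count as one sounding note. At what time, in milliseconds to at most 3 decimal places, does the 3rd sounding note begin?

1. 0.0ms @ 0 + 238.095ms (4/7)
2. 238.095ms @ 4/7 + 238.095ms (4/7)
3. 476.19ms @ 8/7 + 238.095ms (4/7)
4. 714.286ms @ 12/7 + 238.095ms (4/7)
5. 952.381ms @ 16/7 + 476.19ms (8/7)
6. 1428.571ms @ 24/7 + 238.095ms (4/7)

note 3 onset = 8/7b = 476.19ms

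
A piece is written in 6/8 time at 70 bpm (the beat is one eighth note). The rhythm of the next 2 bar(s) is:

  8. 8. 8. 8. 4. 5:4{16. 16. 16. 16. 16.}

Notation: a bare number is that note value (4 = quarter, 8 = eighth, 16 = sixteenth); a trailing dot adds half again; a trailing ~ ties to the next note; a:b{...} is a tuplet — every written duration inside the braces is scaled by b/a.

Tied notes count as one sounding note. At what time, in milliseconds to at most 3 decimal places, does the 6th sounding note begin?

1. 0.0ms @ 0 + 1285.714ms (3/2)
2. 1285.714ms @ 3/2 + 1285.714ms (3/2)
3. 2571.429ms @ 3 + 1285.714ms (3/2)
4. 3857.143ms @ 9/2 + 1285.714ms (3/2)
5. 5142.857ms @ 6 + 2571.429ms (3)
6. 7714.286ms @ 9 + 514.286ms (3/5)
7. 8228.571ms @ 48/5 + 514.286ms (3/5)
8. 8742.857ms @ 51/5 + 514.286ms (3/5)
9. 9257.143ms @ 54/5 + 514.286ms (3/5)
10. 9771.429ms @ 57/5 + 514.286ms (3/5)

note 6 onset = 9b = 7714.286ms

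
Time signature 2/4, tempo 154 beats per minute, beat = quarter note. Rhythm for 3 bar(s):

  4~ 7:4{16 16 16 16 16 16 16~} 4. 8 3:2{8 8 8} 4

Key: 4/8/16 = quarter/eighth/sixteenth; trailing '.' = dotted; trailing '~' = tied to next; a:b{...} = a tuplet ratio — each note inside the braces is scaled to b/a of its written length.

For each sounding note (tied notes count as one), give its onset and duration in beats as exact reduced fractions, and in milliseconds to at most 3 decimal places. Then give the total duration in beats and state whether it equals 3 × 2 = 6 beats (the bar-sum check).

1) 0.0ms=0b +445.269ms=8/7b
2) 445.269ms=8/7b +55.659ms=1/7b
3) 500.928ms=9/7b +55.659ms=1/7b
4) 556.586ms=10/7b +55.659ms=1/7b
5) 612.245ms=11/7b +55.659ms=1/7b
6) 667.904ms=12/7b +55.659ms=1/7b
7) 723.562ms=13/7b +640.074ms=23/14b
8) 1363.636ms=7/2b +194.805ms=1/2b
9) 1558.442ms=4b +129.87ms=1/3b
10) 1688.312ms=13/3b +129.87ms=1/3b
11) 1818.182ms=14/3b +129.87ms=1/3b
12) 1948.052ms=5b +389.61ms=1b
Σ=6b of 6 (154bpm 2/4) — PASS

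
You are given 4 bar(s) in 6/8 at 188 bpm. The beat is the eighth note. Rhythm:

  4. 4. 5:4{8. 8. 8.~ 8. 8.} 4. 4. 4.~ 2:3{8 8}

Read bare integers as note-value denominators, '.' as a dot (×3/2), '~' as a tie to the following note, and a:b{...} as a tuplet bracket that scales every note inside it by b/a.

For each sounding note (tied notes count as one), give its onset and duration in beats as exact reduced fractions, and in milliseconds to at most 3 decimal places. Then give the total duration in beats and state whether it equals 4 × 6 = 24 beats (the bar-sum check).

1) 0.0ms=0b +957.447ms=3b
2) 957.447ms=3b +957.447ms=3b
3) 1914.894ms=6b +382.979ms=6/5b
4) 2297.872ms=36/5b +382.979ms=6/5b
5) 2680.851ms=42/5b +765.957ms=12/5b
6) 3446.809ms=54/5b +382.979ms=6/5b
7) 3829.787ms=12b +957.447ms=3b
8) 4787.234ms=15b +957.447ms=3b
9) 5744.681ms=18b +1436.17ms=9/2b
10) 7180.851ms=45/2b +478.723ms=3/2b
Σ=24b of 24 (188bpm 6/8) — PASS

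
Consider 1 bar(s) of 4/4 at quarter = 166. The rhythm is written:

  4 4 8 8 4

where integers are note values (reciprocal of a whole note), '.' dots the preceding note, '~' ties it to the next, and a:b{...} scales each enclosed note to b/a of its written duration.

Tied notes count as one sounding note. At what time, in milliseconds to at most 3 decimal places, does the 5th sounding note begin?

note 5 onset = 3b = 1084.337ms

1. 0.0ms @ 0 + 361.446ms (1)
2. 361.446ms @ 1 + 361.446ms (1)
3. 722.892ms @ 2 + 180.723ms (1/2)
4. 903.614ms @ 5/2 + 180.723ms (1/2)
5. 1084.337ms @ 3 + 361.446ms (1)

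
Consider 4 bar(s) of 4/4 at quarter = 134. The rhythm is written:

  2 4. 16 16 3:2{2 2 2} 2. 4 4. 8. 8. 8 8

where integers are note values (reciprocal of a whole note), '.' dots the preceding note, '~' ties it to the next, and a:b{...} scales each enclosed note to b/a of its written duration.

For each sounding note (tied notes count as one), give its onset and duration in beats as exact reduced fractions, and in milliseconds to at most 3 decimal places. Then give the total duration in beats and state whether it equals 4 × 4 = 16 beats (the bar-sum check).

1) 0.0ms=0b +895.522ms=2b
2) 895.522ms=2b +671.642ms=3/2b
3) 1567.164ms=7/2b +111.94ms=1/4b
4) 1679.104ms=15/4b +111.94ms=1/4b
5) 1791.045ms=4b +597.015ms=4/3b
6) 2388.06ms=16/3b +597.015ms=4/3b
7) 2985.075ms=20/3b +597.015ms=4/3b
8) 3582.09ms=8b +1343.284ms=3b
9) 4925.373ms=11b +447.761ms=1b
10) 5373.134ms=12b +671.642ms=3/2b
11) 6044.776ms=27/2b +335.821ms=3/4b
12) 6380.597ms=57/4b +335.821ms=3/4b
13) 6716.418ms=15b +223.881ms=1/2b
14) 6940.299ms=31/2b +223.881ms=1/2b
Σ=16b of 16 (134bpm 4/4) — PASS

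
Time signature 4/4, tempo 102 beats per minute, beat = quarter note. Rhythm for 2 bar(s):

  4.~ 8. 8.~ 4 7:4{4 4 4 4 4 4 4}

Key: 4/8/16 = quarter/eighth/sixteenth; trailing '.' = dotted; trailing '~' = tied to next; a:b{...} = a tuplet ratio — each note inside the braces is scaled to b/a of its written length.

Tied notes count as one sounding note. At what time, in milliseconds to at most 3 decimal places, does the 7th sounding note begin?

1. 0.0ms @ 0 + 1323.529ms (9/4)
2. 1323.529ms @ 9/4 + 1029.412ms (7/4)
3. 2352.941ms @ 4 + 336.134ms (4/7)
4. 2689.076ms @ 32/7 + 336.134ms (4/7)
5. 3025.21ms @ 36/7 + 336.134ms (4/7)
6. 3361.345ms @ 40/7 + 336.134ms (4/7)
7. 3697.479ms @ 44/7 + 336.134ms (4/7)
8. 4033.613ms @ 48/7 + 336.134ms (4/7)
9. 4369.748ms @ 52/7 + 336.134ms (4/7)

note 7 onset = 44/7b = 3697.479ms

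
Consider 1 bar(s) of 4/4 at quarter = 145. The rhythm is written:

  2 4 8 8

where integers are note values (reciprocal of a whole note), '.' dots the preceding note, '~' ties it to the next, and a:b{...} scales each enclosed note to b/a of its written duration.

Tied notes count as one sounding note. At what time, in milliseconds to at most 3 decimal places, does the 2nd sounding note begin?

note 2 onset = 2b = 827.586ms

1. 0.0ms @ 0 + 827.586ms (2)
2. 827.586ms @ 2 + 413.793ms (1)
3. 1241.379ms @ 3 + 206.897ms (1/2)
4. 1448.276ms @ 7/2 + 206.897ms (1/2)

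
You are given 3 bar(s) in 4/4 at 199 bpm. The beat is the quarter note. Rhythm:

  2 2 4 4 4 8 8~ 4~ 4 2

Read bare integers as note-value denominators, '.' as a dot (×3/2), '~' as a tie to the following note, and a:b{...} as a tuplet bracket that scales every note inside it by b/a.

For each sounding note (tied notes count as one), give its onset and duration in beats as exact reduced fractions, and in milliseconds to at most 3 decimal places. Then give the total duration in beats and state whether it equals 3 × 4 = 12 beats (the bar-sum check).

1) 0.0ms=0b +603.015ms=2b
2) 603.015ms=2b +603.015ms=2b
3) 1206.03ms=4b +301.508ms=1b
4) 1507.538ms=5b +301.508ms=1b
5) 1809.045ms=6b +301.508ms=1b
6) 2110.553ms=7b +150.754ms=1/2b
7) 2261.307ms=15/2b +753.769ms=5/2b
8) 3015.075ms=10b +603.015ms=2b
Σ=12b of 12 (199bpm 4/4) — PASS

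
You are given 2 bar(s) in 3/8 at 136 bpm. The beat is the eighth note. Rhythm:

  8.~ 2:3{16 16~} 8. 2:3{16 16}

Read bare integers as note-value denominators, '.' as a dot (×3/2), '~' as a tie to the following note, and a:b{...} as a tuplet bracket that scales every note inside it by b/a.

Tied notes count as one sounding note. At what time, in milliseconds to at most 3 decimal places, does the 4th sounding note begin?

note 4 onset = 21/4b = 2316.176ms

1. 0.0ms @ 0 + 992.647ms (9/4)
2. 992.647ms @ 9/4 + 992.647ms (9/4)
3. 1985.294ms @ 9/2 + 330.882ms (3/4)
4. 2316.176ms @ 21/4 + 330.882ms (3/4)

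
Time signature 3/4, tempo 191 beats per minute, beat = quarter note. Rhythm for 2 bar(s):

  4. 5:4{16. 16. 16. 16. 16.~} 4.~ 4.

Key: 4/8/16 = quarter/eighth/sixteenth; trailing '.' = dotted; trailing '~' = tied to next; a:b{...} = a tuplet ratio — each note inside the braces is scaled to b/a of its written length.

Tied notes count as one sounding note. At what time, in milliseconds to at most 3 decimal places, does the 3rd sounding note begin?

note 3 onset = 9/5b = 565.445ms

1. 0.0ms @ 0 + 471.204ms (3/2)
2. 471.204ms @ 3/2 + 94.241ms (3/10)
3. 565.445ms @ 9/5 + 94.241ms (3/10)
4. 659.686ms @ 21/10 + 94.241ms (3/10)
5. 753.927ms @ 12/5 + 94.241ms (3/10)
6. 848.168ms @ 27/10 + 1036.649ms (33/10)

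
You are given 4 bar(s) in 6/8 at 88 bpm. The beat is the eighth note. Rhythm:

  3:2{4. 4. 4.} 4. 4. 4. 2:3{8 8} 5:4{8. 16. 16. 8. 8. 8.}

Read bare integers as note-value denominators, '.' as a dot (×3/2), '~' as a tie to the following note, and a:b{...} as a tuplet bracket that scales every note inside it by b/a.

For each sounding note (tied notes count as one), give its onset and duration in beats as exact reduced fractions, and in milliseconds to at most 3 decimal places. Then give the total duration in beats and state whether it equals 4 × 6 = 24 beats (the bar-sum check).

1) 0.0ms=0b +1363.636ms=2b
2) 1363.636ms=2b +1363.636ms=2b
3) 2727.273ms=4b +1363.636ms=2b
4) 4090.909ms=6b +2045.455ms=3b
5) 6136.364ms=9b +2045.455ms=3b
6) 8181.818ms=12b +2045.455ms=3b
7) 10227.273ms=15b +1022.727ms=3/2b
8) 11250.0ms=33/2b +1022.727ms=3/2b
9) 12272.727ms=18b +818.182ms=6/5b
10) 13090.909ms=96/5b +409.091ms=3/5b
11) 13500.0ms=99/5b +409.091ms=3/5b
12) 13909.091ms=102/5b +818.182ms=6/5b
13) 14727.273ms=108/5b +818.182ms=6/5b
14) 15545.455ms=114/5b +818.182ms=6/5b
Σ=24b of 24 (88bpm 6/8) — PASS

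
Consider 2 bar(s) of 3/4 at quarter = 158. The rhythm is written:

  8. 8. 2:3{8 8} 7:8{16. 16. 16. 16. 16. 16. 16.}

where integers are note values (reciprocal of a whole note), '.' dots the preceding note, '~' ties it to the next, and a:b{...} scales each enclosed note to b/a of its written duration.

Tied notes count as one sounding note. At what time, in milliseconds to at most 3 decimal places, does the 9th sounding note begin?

note 9 onset = 33/7b = 1790.235ms

1. 0.0ms @ 0 + 284.81ms (3/4)
2. 284.81ms @ 3/4 + 284.81ms (3/4)
3. 569.62ms @ 3/2 + 284.81ms (3/4)
4. 854.43ms @ 9/4 + 284.81ms (3/4)
5. 1139.241ms @ 3 + 162.749ms (3/7)
6. 1301.989ms @ 24/7 + 162.749ms (3/7)
7. 1464.738ms @ 27/7 + 162.749ms (3/7)
8. 1627.486ms @ 30/7 + 162.749ms (3/7)
9. 1790.235ms @ 33/7 + 162.749ms (3/7)
10. 1952.984ms @ 36/7 + 162.749ms (3/7)
11. 2115.732ms @ 39/7 + 162.749ms (3/7)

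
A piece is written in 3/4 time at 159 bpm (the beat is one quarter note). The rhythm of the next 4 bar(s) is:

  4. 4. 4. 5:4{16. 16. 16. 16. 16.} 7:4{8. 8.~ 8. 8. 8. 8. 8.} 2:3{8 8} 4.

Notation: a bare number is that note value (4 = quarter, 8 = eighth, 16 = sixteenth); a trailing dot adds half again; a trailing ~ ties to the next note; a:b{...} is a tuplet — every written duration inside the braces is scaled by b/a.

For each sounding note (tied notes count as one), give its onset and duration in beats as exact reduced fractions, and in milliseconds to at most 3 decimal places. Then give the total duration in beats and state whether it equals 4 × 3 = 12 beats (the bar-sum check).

1) 0.0ms=0b +566.038ms=3/2b
2) 566.038ms=3/2b +566.038ms=3/2b
3) 1132.075ms=3b +566.038ms=3/2b
4) 1698.113ms=9/2b +113.208ms=3/10b
5) 1811.321ms=24/5b +113.208ms=3/10b
6) 1924.528ms=51/10b +113.208ms=3/10b
7) 2037.736ms=27/5b +113.208ms=3/10b
8) 2150.943ms=57/10b +113.208ms=3/10b
9) 2264.151ms=6b +161.725ms=3/7b
10) 2425.876ms=45/7b +323.45ms=6/7b
11) 2749.326ms=51/7b +161.725ms=3/7b
12) 2911.051ms=54/7b +161.725ms=3/7b
13) 3072.776ms=57/7b +161.725ms=3/7b
14) 3234.501ms=60/7b +161.725ms=3/7b
15) 3396.226ms=9b +283.019ms=3/4b
16) 3679.245ms=39/4b +283.019ms=3/4b
17) 3962.264ms=21/2b +566.038ms=3/2b
Σ=12b of 12 (159bpm 3/4) — PASS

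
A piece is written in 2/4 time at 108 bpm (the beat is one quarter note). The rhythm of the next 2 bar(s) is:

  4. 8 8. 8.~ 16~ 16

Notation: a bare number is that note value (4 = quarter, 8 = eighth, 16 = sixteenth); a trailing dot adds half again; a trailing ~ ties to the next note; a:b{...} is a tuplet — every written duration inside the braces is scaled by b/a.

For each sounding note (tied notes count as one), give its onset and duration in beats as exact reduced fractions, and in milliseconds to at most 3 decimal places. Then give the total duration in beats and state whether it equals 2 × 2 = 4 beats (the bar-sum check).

1) 0.0ms=0b +833.333ms=3/2b
2) 833.333ms=3/2b +277.778ms=1/2b
3) 1111.111ms=2b +416.667ms=3/4b
4) 1527.778ms=11/4b +694.444ms=5/4b
Σ=4b of 4 (108bpm 2/4) — PASS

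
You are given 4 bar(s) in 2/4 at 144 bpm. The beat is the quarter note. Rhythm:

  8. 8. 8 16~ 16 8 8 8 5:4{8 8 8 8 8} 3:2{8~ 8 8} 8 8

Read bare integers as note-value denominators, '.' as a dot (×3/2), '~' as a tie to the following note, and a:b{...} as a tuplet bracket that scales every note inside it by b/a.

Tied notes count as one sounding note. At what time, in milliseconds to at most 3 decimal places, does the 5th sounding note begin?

note 5 onset = 5/2b = 1041.667ms

1. 0.0ms @ 0 + 312.5ms (3/4)
2. 312.5ms @ 3/4 + 312.5ms (3/4)
3. 625.0ms @ 3/2 + 208.333ms (1/2)
4. 833.333ms @ 2 + 208.333ms (1/2)
5. 1041.667ms @ 5/2 + 208.333ms (1/2)
6. 1250.0ms @ 3 + 208.333ms (1/2)
7. 1458.333ms @ 7/2 + 208.333ms (1/2)
8. 1666.667ms @ 4 + 166.667ms (2/5)
9. 1833.333ms @ 22/5 + 166.667ms (2/5)
10. 2000.0ms @ 24/5 + 166.667ms (2/5)
11. 2166.667ms @ 26/5 + 166.667ms (2/5)
12. 2333.333ms @ 28/5 + 166.667ms (2/5)
13. 2500.0ms @ 6 + 277.778ms (2/3)
14. 2777.778ms @ 20/3 + 138.889ms (1/3)
15. 2916.667ms @ 7 + 208.333ms (1/2)
16. 3125.0ms @ 15/2 + 208.333ms (1/2)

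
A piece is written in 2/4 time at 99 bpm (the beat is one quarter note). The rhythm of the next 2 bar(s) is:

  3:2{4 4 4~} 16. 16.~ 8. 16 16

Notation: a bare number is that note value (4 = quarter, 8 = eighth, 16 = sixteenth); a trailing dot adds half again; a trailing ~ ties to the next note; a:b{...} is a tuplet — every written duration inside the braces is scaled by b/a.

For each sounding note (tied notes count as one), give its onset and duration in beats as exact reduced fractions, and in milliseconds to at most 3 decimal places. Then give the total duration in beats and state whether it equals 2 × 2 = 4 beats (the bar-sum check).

1) 0.0ms=0b +404.04ms=2/3b
2) 404.04ms=2/3b +404.04ms=2/3b
3) 808.081ms=4/3b +631.313ms=25/24b
4) 1439.394ms=19/8b +681.818ms=9/8b
5) 2121.212ms=7/2b +151.515ms=1/4b
6) 2272.727ms=15/4b +151.515ms=1/4b
Σ=4b of 4 (99bpm 2/4) — PASS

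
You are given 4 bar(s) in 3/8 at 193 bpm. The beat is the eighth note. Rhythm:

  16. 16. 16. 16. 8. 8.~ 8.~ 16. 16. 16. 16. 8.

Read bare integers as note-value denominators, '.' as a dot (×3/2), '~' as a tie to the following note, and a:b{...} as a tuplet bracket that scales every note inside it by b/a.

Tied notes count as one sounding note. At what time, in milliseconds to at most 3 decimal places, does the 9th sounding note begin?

note 9 onset = 39/4b = 3031.088ms

1. 0.0ms @ 0 + 233.161ms (3/4)
2. 233.161ms @ 3/4 + 233.161ms (3/4)
3. 466.321ms @ 3/2 + 233.161ms (3/4)
4. 699.482ms @ 9/4 + 233.161ms (3/4)
5. 932.642ms @ 3 + 466.321ms (3/2)
6. 1398.964ms @ 9/2 + 1165.803ms (15/4)
7. 2564.767ms @ 33/4 + 233.161ms (3/4)
8. 2797.927ms @ 9 + 233.161ms (3/4)
9. 3031.088ms @ 39/4 + 233.161ms (3/4)
10. 3264.249ms @ 21/2 + 466.321ms (3/2)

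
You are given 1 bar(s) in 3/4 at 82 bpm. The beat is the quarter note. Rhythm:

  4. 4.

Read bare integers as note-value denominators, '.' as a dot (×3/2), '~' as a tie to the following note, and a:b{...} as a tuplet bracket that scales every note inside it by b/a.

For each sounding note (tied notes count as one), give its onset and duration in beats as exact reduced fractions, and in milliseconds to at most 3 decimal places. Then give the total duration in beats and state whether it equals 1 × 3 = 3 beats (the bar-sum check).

1) 0.0ms=0b +1097.561ms=3/2b
2) 1097.561ms=3/2b +1097.561ms=3/2b
Σ=3b of 3 (82bpm 3/4) — PASS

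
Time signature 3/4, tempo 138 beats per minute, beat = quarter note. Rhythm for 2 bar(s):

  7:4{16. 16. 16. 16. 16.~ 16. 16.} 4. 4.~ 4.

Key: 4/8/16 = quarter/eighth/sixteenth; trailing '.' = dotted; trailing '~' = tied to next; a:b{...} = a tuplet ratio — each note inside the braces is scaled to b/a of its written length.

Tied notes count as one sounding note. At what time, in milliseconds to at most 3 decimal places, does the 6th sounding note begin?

note 6 onset = 9/7b = 559.006ms

1. 0.0ms @ 0 + 93.168ms (3/14)
2. 93.168ms @ 3/14 + 93.168ms (3/14)
3. 186.335ms @ 3/7 + 93.168ms (3/14)
4. 279.503ms @ 9/14 + 93.168ms (3/14)
5. 372.671ms @ 6/7 + 186.335ms (3/7)
6. 559.006ms @ 9/7 + 93.168ms (3/14)
7. 652.174ms @ 3/2 + 652.174ms (3/2)
8. 1304.348ms @ 3 + 1304.348ms (3)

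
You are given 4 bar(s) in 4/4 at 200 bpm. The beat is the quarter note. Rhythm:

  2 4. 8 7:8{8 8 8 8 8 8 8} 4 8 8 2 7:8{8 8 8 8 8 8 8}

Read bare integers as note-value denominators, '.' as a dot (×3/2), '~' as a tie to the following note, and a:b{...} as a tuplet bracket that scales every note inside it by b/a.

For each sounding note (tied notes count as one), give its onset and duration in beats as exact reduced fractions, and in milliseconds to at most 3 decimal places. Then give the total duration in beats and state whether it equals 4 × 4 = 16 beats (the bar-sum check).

1) 0.0ms=0b +600.0ms=2b
2) 600.0ms=2b +450.0ms=3/2b
3) 1050.0ms=7/2b +150.0ms=1/2b
4) 1200.0ms=4b +171.429ms=4/7b
5) 1371.429ms=32/7b +171.429ms=4/7b
6) 1542.857ms=36/7b +171.429ms=4/7b
7) 1714.286ms=40/7b +171.429ms=4/7b
8) 1885.714ms=44/7b +171.429ms=4/7b
9) 2057.143ms=48/7b +171.429ms=4/7b
10) 2228.571ms=52/7b +171.429ms=4/7b
11) 2400.0ms=8b +300.0ms=1b
12) 2700.0ms=9b +150.0ms=1/2b
13) 2850.0ms=19/2b +150.0ms=1/2b
14) 3000.0ms=10b +600.0ms=2b
15) 3600.0ms=12b +171.429ms=4/7b
16) 3771.429ms=88/7b +171.429ms=4/7b
17) 3942.857ms=92/7b +171.429ms=4/7b
18) 4114.286ms=96/7b +171.429ms=4/7b
19) 4285.714ms=100/7b +171.429ms=4/7b
20) 4457.143ms=104/7b +171.429ms=4/7b
21) 4628.571ms=108/7b +171.429ms=4/7b
Σ=16b of 16 (200bpm 4/4) — PASS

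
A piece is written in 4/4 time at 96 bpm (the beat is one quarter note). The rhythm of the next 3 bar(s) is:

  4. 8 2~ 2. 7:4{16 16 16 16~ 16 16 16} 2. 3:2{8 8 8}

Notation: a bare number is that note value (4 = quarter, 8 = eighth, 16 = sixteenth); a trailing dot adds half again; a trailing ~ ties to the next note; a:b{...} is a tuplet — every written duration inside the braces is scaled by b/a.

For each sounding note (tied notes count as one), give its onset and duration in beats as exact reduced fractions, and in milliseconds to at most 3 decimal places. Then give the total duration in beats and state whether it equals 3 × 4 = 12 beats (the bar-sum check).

1) 0.0ms=0b +937.5ms=3/2b
2) 937.5ms=3/2b +312.5ms=1/2b
3) 1250.0ms=2b +3125.0ms=5b
4) 4375.0ms=7b +89.286ms=1/7b
5) 4464.286ms=50/7b +89.286ms=1/7b
6) 4553.571ms=51/7b +89.286ms=1/7b
7) 4642.857ms=52/7b +178.571ms=2/7b
8) 4821.429ms=54/7b +89.286ms=1/7b
9) 4910.714ms=55/7b +89.286ms=1/7b
10) 5000.0ms=8b +1875.0ms=3b
11) 6875.0ms=11b +208.333ms=1/3b
12) 7083.333ms=34/3b +208.333ms=1/3b
13) 7291.667ms=35/3b +208.333ms=1/3b
Σ=12b of 12 (96bpm 4/4) — PASS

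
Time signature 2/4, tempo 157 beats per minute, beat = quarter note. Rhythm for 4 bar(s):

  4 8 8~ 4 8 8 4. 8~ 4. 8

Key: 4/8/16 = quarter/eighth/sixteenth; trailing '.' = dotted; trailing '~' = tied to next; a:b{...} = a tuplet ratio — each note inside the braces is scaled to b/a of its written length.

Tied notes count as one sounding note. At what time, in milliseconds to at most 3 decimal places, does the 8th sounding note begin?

note 8 onset = 15/2b = 2866.242ms

1. 0.0ms @ 0 + 382.166ms (1)
2. 382.166ms @ 1 + 191.083ms (1/2)
3. 573.248ms @ 3/2 + 573.248ms (3/2)
4. 1146.497ms @ 3 + 191.083ms (1/2)
5. 1337.58ms @ 7/2 + 191.083ms (1/2)
6. 1528.662ms @ 4 + 573.248ms (3/2)
7. 2101.911ms @ 11/2 + 764.331ms (2)
8. 2866.242ms @ 15/2 + 191.083ms (1/2)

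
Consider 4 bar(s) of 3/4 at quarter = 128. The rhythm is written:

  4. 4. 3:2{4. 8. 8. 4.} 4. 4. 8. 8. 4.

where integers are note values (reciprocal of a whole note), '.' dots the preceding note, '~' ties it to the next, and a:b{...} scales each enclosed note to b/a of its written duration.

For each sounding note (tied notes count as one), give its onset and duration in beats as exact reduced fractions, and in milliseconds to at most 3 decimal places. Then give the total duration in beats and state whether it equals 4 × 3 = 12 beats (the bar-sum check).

1) 0.0ms=0b +703.125ms=3/2b
2) 703.125ms=3/2b +703.125ms=3/2b
3) 1406.25ms=3b +468.75ms=1b
4) 1875.0ms=4b +234.375ms=1/2b
5) 2109.375ms=9/2b +234.375ms=1/2b
6) 2343.75ms=5b +468.75ms=1b
7) 2812.5ms=6b +703.125ms=3/2b
8) 3515.625ms=15/2b +703.125ms=3/2b
9) 4218.75ms=9b +351.562ms=3/4b
10) 4570.312ms=39/4b +351.562ms=3/4b
11) 4921.875ms=21/2b +703.125ms=3/2b
Σ=12b of 12 (128bpm 3/4) — PASS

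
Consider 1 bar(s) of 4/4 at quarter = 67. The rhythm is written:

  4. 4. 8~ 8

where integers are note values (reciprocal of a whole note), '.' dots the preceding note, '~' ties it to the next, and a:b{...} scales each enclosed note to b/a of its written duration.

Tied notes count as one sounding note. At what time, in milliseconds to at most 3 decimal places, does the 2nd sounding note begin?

1. 0.0ms @ 0 + 1343.284ms (3/2)
2. 1343.284ms @ 3/2 + 1343.284ms (3/2)
3. 2686.567ms @ 3 + 895.522ms (1)

note 2 onset = 3/2b = 1343.284ms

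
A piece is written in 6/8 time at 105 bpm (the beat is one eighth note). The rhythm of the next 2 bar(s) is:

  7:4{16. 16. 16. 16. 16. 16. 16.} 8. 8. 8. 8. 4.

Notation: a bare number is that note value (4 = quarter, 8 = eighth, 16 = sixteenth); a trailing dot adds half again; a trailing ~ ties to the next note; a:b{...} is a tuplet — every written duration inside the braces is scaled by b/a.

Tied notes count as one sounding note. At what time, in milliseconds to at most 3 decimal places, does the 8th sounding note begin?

1. 0.0ms @ 0 + 244.898ms (3/7)
2. 244.898ms @ 3/7 + 244.898ms (3/7)
3. 489.796ms @ 6/7 + 244.898ms (3/7)
4. 734.694ms @ 9/7 + 244.898ms (3/7)
5. 979.592ms @ 12/7 + 244.898ms (3/7)
6. 1224.49ms @ 15/7 + 244.898ms (3/7)
7. 1469.388ms @ 18/7 + 244.898ms (3/7)
8. 1714.286ms @ 3 + 857.143ms (3/2)
9. 2571.429ms @ 9/2 + 857.143ms (3/2)
10. 3428.571ms @ 6 + 857.143ms (3/2)
11. 4285.714ms @ 15/2 + 857.143ms (3/2)
12. 5142.857ms @ 9 + 1714.286ms (3)

note 8 onset = 3b = 1714.286ms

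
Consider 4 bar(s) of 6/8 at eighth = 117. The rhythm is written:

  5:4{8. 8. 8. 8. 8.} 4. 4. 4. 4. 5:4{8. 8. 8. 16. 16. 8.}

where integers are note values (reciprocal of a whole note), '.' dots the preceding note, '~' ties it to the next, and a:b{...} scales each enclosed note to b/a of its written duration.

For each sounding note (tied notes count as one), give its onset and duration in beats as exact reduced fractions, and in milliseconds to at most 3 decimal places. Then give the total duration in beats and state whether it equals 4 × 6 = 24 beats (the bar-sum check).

1) 0.0ms=0b +615.385ms=6/5b
2) 615.385ms=6/5b +615.385ms=6/5b
3) 1230.769ms=12/5b +615.385ms=6/5b
4) 1846.154ms=18/5b +615.385ms=6/5b
5) 2461.538ms=24/5b +615.385ms=6/5b
6) 3076.923ms=6b +1538.462ms=3b
7) 4615.385ms=9b +1538.462ms=3b
8) 6153.846ms=12b +1538.462ms=3b
9) 7692.308ms=15b +1538.462ms=3b
10) 9230.769ms=18b +615.385ms=6/5b
11) 9846.154ms=96/5b +615.385ms=6/5b
12) 10461.538ms=102/5b +615.385ms=6/5b
13) 11076.923ms=108/5b +307.692ms=3/5b
14) 11384.615ms=111/5b +307.692ms=3/5b
15) 11692.308ms=114/5b +615.385ms=6/5b
Σ=24b of 24 (117bpm 6/8) — PASS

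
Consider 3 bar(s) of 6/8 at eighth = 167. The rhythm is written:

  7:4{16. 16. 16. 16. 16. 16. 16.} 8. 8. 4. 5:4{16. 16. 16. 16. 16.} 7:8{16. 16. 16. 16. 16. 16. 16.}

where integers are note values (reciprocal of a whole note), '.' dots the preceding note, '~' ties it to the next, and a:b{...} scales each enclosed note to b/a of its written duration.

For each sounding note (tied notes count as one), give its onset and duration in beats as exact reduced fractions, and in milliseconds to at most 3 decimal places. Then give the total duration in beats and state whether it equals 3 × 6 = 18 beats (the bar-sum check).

1) 0.0ms=0b +153.978ms=3/7b
2) 153.978ms=3/7b +153.978ms=3/7b
3) 307.956ms=6/7b +153.978ms=3/7b
4) 461.933ms=9/7b +153.978ms=3/7b
5) 615.911ms=12/7b +153.978ms=3/7b
6) 769.889ms=15/7b +153.978ms=3/7b
7) 923.867ms=18/7b +153.978ms=3/7b
8) 1077.844ms=3b +538.922ms=3/2b
9) 1616.766ms=9/2b +538.922ms=3/2b
10) 2155.689ms=6b +1077.844ms=3b
11) 3233.533ms=9b +215.569ms=3/5b
12) 3449.102ms=48/5b +215.569ms=3/5b
13) 3664.671ms=51/5b +215.569ms=3/5b
14) 3880.24ms=54/5b +215.569ms=3/5b
15) 4095.808ms=57/5b +215.569ms=3/5b
16) 4311.377ms=12b +307.956ms=6/7b
17) 4619.333ms=90/7b +307.956ms=6/7b
18) 4927.288ms=96/7b +307.956ms=6/7b
19) 5235.244ms=102/7b +307.956ms=6/7b
20) 5543.199ms=108/7b +307.956ms=6/7b
21) 5851.155ms=114/7b +307.956ms=6/7b
22) 6159.11ms=120/7b +307.956ms=6/7b
Σ=18b of 18 (167bpm 6/8) — PASS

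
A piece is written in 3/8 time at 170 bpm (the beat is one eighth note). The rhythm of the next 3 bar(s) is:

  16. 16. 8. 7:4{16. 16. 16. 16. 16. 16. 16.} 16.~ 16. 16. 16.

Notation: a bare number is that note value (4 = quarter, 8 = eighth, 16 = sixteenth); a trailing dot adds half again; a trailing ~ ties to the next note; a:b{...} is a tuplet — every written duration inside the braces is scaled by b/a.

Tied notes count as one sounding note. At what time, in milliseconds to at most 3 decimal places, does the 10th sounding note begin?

note 10 onset = 39/7b = 1966.387ms

1. 0.0ms @ 0 + 264.706ms (3/4)
2. 264.706ms @ 3/4 + 264.706ms (3/4)
3. 529.412ms @ 3/2 + 529.412ms (3/2)
4. 1058.824ms @ 3 + 151.261ms (3/7)
5. 1210.084ms @ 24/7 + 151.261ms (3/7)
6. 1361.345ms @ 27/7 + 151.261ms (3/7)
7. 1512.605ms @ 30/7 + 151.261ms (3/7)
8. 1663.866ms @ 33/7 + 151.261ms (3/7)
9. 1815.126ms @ 36/7 + 151.261ms (3/7)
10. 1966.387ms @ 39/7 + 151.261ms (3/7)
11. 2117.647ms @ 6 + 529.412ms (3/2)
12. 2647.059ms @ 15/2 + 264.706ms (3/4)
13. 2911.765ms @ 33/4 + 264.706ms (3/4)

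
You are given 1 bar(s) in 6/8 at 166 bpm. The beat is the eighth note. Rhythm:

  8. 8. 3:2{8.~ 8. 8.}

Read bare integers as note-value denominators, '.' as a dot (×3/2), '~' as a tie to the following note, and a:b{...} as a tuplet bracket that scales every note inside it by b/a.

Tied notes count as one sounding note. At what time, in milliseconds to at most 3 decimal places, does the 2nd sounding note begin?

1. 0.0ms @ 0 + 542.169ms (3/2)
2. 542.169ms @ 3/2 + 542.169ms (3/2)
3. 1084.337ms @ 3 + 722.892ms (2)
4. 1807.229ms @ 5 + 361.446ms (1)

note 2 onset = 3/2b = 542.169ms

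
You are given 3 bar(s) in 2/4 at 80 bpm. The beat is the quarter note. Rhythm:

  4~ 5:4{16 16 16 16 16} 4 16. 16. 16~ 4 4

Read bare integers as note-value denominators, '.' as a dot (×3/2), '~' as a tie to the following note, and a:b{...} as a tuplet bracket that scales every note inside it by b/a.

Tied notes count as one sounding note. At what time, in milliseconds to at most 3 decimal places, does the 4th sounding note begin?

1. 0.0ms @ 0 + 900.0ms (6/5)
2. 900.0ms @ 6/5 + 150.0ms (1/5)
3. 1050.0ms @ 7/5 + 150.0ms (1/5)
4. 1200.0ms @ 8/5 + 150.0ms (1/5)
5. 1350.0ms @ 9/5 + 150.0ms (1/5)
6. 1500.0ms @ 2 + 750.0ms (1)
7. 2250.0ms @ 3 + 281.25ms (3/8)
8. 2531.25ms @ 27/8 + 281.25ms (3/8)
9. 2812.5ms @ 15/4 + 937.5ms (5/4)
10. 3750.0ms @ 5 + 750.0ms (1)

note 4 onset = 8/5b = 1200.0ms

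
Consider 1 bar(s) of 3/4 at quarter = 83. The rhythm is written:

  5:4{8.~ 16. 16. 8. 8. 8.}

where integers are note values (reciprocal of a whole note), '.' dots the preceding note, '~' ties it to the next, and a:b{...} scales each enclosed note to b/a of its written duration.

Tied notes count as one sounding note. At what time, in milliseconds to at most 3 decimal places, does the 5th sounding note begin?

note 5 onset = 12/5b = 1734.94ms

1. 0.0ms @ 0 + 650.602ms (9/10)
2. 650.602ms @ 9/10 + 216.867ms (3/10)
3. 867.47ms @ 6/5 + 433.735ms (3/5)
4. 1301.205ms @ 9/5 + 433.735ms (3/5)
5. 1734.94ms @ 12/5 + 433.735ms (3/5)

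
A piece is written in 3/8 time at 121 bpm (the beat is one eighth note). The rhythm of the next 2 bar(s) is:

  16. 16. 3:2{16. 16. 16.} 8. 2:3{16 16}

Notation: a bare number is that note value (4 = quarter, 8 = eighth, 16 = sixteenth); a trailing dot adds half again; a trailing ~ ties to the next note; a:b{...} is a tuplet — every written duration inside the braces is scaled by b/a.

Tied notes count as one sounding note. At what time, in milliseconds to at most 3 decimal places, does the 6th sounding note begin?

note 6 onset = 3b = 1487.603ms

1. 0.0ms @ 0 + 371.901ms (3/4)
2. 371.901ms @ 3/4 + 371.901ms (3/4)
3. 743.802ms @ 3/2 + 247.934ms (1/2)
4. 991.736ms @ 2 + 247.934ms (1/2)
5. 1239.669ms @ 5/2 + 247.934ms (1/2)
6. 1487.603ms @ 3 + 743.802ms (3/2)
7. 2231.405ms @ 9/2 + 371.901ms (3/4)
8. 2603.306ms @ 21/4 + 371.901ms (3/4)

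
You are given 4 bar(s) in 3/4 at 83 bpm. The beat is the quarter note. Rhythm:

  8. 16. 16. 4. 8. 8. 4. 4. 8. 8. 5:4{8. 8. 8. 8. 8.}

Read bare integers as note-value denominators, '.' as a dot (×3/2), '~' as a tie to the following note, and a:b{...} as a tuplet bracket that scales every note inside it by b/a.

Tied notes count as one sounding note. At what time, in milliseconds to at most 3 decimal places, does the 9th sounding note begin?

note 9 onset = 15/2b = 5421.687ms

1. 0.0ms @ 0 + 542.169ms (3/4)
2. 542.169ms @ 3/4 + 271.084ms (3/8)
3. 813.253ms @ 9/8 + 271.084ms (3/8)
4. 1084.337ms @ 3/2 + 1084.337ms (3/2)
5. 2168.675ms @ 3 + 542.169ms (3/4)
6. 2710.843ms @ 15/4 + 542.169ms (3/4)
7. 3253.012ms @ 9/2 + 1084.337ms (3/2)
8. 4337.349ms @ 6 + 1084.337ms (3/2)
9. 5421.687ms @ 15/2 + 542.169ms (3/4)
10. 5963.855ms @ 33/4 + 542.169ms (3/4)
11. 6506.024ms @ 9 + 433.735ms (3/5)
12. 6939.759ms @ 48/5 + 433.735ms (3/5)
13. 7373.494ms @ 51/5 + 433.735ms (3/5)
14. 7807.229ms @ 54/5 + 433.735ms (3/5)
15. 8240.964ms @ 57/5 + 433.735ms (3/5)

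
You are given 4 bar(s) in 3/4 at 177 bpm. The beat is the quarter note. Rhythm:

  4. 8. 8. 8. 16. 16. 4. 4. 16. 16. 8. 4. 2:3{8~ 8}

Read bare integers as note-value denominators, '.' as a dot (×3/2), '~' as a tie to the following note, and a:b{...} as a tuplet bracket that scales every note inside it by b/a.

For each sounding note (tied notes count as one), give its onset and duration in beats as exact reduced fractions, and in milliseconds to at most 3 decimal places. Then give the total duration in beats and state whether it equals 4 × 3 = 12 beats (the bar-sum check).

1) 0.0ms=0b +508.475ms=3/2b
2) 508.475ms=3/2b +254.237ms=3/4b
3) 762.712ms=9/4b +254.237ms=3/4b
4) 1016.949ms=3b +254.237ms=3/4b
5) 1271.186ms=15/4b +127.119ms=3/8b
6) 1398.305ms=33/8b +127.119ms=3/8b
7) 1525.424ms=9/2b +508.475ms=3/2b
8) 2033.898ms=6b +508.475ms=3/2b
9) 2542.373ms=15/2b +127.119ms=3/8b
10) 2669.492ms=63/8b +127.119ms=3/8b
11) 2796.61ms=33/4b +254.237ms=3/4b
12) 3050.847ms=9b +508.475ms=3/2b
13) 3559.322ms=21/2b +508.475ms=3/2b
Σ=12b of 12 (177bpm 3/4) — PASS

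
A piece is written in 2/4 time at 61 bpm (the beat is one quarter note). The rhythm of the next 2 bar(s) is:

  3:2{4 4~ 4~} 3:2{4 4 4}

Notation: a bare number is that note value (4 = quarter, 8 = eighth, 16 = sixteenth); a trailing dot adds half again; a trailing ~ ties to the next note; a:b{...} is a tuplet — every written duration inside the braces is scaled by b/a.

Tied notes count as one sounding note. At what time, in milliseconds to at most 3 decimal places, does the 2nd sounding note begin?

note 2 onset = 2/3b = 655.738ms

1. 0.0ms @ 0 + 655.738ms (2/3)
2. 655.738ms @ 2/3 + 1967.213ms (2)
3. 2622.951ms @ 8/3 + 655.738ms (2/3)
4. 3278.689ms @ 10/3 + 655.738ms (2/3)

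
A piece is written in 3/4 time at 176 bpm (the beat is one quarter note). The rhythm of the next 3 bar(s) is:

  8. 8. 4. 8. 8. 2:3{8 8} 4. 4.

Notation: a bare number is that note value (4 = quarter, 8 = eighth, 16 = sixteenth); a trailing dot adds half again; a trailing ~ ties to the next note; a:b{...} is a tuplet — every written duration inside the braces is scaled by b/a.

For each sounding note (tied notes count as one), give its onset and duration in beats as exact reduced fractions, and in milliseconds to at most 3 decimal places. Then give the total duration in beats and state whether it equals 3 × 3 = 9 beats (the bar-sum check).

1) 0.0ms=0b +255.682ms=3/4b
2) 255.682ms=3/4b +255.682ms=3/4b
3) 511.364ms=3/2b +511.364ms=3/2b
4) 1022.727ms=3b +255.682ms=3/4b
5) 1278.409ms=15/4b +255.682ms=3/4b
6) 1534.091ms=9/2b +255.682ms=3/4b
7) 1789.773ms=21/4b +255.682ms=3/4b
8) 2045.455ms=6b +511.364ms=3/2b
9) 2556.818ms=15/2b +511.364ms=3/2b
Σ=9b of 9 (176bpm 3/4) — PASS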